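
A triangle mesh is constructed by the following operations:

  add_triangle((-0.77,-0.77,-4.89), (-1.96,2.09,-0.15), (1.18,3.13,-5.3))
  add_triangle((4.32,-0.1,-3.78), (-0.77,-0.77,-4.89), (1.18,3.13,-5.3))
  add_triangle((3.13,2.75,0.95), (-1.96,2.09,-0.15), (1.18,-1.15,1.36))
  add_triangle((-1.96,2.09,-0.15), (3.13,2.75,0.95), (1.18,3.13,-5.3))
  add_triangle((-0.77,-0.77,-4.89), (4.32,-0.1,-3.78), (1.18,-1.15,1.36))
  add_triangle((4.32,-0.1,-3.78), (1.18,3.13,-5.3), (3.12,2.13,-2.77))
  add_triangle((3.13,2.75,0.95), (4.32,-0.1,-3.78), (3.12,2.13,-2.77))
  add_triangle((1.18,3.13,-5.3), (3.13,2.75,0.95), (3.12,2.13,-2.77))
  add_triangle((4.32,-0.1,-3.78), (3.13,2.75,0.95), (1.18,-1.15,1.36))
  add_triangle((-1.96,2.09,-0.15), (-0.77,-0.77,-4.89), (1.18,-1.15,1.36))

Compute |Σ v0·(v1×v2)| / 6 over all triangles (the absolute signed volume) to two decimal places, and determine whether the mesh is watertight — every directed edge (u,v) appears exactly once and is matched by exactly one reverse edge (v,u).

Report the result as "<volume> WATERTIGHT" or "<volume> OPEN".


Per-triangle v0·(v1×v2)/6:
  t1: +9.7270
  t2: +15.0686
  t3: +2.4998
  t4: +11.7377
  t5: +5.8545
  t6: +6.6756
  t7: +5.9302
  t8: +5.8630
  t9: +7.8437
  t10: +0.4891
Σ = +71.6890 → |volume| = 71.69

Directed edges: 30 total, each appears once with its reverse present → watertight.

71.69 WATERTIGHT


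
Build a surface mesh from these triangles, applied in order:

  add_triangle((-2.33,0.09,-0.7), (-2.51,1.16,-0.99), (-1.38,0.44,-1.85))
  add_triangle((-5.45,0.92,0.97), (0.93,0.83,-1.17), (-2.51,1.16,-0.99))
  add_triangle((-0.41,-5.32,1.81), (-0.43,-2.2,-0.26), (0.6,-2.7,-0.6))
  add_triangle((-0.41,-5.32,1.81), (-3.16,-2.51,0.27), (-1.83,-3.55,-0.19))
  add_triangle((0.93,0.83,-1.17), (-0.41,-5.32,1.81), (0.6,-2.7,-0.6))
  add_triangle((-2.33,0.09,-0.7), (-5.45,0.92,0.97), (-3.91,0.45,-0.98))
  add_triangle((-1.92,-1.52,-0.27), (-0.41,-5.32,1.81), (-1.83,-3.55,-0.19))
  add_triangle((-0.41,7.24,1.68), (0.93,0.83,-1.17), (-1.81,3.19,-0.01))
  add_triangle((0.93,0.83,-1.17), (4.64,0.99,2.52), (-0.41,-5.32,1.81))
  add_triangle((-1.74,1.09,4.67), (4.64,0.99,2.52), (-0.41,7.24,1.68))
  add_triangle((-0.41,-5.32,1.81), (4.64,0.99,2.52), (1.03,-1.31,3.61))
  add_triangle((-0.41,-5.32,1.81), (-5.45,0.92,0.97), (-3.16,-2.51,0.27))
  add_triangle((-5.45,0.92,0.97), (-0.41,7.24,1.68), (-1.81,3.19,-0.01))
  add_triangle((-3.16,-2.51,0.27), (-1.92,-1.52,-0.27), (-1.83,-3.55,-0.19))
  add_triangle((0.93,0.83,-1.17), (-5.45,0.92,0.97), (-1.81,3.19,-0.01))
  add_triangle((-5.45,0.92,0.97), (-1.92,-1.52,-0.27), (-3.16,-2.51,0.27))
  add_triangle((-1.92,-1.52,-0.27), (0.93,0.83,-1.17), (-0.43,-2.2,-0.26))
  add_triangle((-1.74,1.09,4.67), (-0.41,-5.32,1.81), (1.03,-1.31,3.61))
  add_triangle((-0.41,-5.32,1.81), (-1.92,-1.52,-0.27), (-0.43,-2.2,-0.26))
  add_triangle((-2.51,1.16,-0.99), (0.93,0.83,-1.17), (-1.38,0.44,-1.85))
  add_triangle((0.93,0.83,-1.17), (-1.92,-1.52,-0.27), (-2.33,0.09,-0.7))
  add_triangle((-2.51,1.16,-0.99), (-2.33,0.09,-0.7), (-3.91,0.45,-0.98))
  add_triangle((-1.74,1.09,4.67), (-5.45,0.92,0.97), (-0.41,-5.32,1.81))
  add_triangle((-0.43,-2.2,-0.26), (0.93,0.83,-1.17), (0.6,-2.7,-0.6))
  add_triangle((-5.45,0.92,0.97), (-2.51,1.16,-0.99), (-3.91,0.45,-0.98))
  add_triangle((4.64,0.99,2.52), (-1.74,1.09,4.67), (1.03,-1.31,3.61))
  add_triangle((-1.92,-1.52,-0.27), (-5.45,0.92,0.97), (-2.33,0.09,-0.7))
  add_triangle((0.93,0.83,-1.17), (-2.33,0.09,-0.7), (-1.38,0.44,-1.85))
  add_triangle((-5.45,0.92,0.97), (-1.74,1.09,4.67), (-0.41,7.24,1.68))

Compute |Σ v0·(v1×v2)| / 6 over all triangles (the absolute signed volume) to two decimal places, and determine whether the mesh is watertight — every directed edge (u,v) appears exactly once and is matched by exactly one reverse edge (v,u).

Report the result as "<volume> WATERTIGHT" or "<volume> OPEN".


Per-triangle v0·(v1×v2)/6:
  t1: +0.5571
  t2: +0.6163
  t3: +1.0733
  t4: +2.8708
  t5: +0.5301
  t6: +0.2491
  t7: -1.1482
  t8: +3.5634
  t9: +5.7854
  t10: +29.6678
  t11: +9.9395
  t12: +6.2334
  t13: +6.3739
  t14: +0.4802
  t15: +2.3340
  t16: +1.2013
  t17: +0.7800
  t18: +10.1725
  t19: +1.4303
  t20: +0.8153
  t21: +0.7941
  t22: +0.1078
  t23: +22.6010
  t24: +0.4453
  t25: +1.3950
  t26: +10.0899
  t27: +1.6987
  t28: -0.2650
  t29: +27.2384
Σ = +147.6305 → |volume| = 147.63

Directed edges: 87 total; 3 unmatched, e.g. (-0.41,7.24,1.68)→(0.93,0.83,-1.17) → open.

147.63 OPEN


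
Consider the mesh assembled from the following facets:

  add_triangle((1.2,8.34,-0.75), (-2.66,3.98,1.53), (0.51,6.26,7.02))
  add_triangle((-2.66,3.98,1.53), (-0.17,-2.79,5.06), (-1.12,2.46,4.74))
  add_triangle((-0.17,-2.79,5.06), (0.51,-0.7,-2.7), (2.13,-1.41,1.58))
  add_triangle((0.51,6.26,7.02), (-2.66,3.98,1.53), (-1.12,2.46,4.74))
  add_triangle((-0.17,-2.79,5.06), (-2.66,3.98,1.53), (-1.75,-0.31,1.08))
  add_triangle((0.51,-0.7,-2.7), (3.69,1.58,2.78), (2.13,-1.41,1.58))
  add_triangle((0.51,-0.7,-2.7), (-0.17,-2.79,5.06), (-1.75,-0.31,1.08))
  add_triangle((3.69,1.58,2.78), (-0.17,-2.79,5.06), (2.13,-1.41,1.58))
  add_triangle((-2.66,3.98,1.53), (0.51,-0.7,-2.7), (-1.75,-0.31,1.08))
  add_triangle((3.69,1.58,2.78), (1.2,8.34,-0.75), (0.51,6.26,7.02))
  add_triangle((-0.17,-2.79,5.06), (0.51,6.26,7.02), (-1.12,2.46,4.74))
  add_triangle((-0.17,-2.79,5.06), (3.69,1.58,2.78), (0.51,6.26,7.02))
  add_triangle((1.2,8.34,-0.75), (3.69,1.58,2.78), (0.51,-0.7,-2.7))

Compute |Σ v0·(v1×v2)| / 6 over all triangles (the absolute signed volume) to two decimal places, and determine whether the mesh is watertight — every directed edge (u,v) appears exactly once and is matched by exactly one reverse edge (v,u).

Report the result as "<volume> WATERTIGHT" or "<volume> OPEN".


Per-triangle v0·(v1×v2)/6:
  t1: +33.0479
  t2: +7.2531
  t3: +3.8391
  t4: +10.2099
  t5: +6.3432
  t6: +4.3905
  t7: +3.0623
  t8: +7.4501
  t9: +3.1224
  t10: +38.0845
  t11: +11.3995
  t12: +30.3657
  t13: +15.7789
Σ = +174.3472 → |volume| = 174.35

Directed edges: 39 total; 3 unmatched, e.g. (1.2,8.34,-0.75)→(-2.66,3.98,1.53) → open.

174.35 OPEN


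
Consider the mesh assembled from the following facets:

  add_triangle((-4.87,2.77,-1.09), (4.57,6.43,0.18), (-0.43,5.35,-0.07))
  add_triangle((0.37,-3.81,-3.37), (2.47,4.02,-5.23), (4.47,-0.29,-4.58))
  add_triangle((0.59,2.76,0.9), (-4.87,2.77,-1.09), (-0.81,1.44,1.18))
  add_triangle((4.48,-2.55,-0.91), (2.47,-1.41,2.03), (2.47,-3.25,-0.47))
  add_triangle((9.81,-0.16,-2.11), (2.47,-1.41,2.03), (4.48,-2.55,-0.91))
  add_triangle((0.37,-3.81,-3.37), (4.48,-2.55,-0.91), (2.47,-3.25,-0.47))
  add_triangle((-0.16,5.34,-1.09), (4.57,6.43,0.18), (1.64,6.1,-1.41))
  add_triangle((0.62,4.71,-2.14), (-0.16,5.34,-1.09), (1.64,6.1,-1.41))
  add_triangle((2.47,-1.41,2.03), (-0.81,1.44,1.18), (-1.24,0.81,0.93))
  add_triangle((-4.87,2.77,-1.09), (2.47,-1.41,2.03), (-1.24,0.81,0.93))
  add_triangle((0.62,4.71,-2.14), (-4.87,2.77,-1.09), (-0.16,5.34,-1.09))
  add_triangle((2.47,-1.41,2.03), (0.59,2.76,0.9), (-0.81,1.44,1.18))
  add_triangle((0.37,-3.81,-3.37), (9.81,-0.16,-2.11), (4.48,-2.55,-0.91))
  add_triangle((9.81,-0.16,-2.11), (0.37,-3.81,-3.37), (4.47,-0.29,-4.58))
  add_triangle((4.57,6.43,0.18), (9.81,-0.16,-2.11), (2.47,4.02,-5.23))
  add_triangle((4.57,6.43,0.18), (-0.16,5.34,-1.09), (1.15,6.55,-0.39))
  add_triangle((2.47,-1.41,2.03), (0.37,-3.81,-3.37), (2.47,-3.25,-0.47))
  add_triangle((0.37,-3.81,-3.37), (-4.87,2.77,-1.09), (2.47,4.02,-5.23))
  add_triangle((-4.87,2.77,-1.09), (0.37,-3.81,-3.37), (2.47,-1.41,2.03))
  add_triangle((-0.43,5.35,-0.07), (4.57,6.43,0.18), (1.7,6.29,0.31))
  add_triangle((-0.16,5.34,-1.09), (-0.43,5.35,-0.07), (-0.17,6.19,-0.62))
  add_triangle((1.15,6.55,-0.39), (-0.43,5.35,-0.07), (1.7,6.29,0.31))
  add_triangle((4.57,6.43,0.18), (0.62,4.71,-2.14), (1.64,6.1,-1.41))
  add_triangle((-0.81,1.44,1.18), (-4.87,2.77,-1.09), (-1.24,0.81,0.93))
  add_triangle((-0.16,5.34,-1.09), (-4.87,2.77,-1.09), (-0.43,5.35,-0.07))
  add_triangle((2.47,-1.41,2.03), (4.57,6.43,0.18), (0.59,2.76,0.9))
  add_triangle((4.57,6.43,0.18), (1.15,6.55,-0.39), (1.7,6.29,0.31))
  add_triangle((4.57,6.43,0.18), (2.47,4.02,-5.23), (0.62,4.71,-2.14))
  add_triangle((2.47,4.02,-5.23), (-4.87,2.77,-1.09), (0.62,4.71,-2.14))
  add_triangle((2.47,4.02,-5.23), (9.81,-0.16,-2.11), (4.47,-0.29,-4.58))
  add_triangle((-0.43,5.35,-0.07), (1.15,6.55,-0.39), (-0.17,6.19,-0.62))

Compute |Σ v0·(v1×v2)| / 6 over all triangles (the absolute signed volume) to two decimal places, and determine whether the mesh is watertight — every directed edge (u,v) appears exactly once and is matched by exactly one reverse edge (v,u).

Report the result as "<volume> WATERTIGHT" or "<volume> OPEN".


250.47 OPEN

Per-triangle v0·(v1×v2)/6:
  t1: -3.6850
  t2: +16.9278
  t3: +2.8100
  t4: +3.4859
  t5: +10.2526
  t6: +4.6220
  t7: +3.1201
  t8: +1.8003
  t9: +0.7068
  t10: +0.1305
  t11: +5.3767
  t12: +2.1859
  t13: +13.6588
  t14: +21.3377
  t15: +57.6910
  t16: +2.2258
  t17: +0.9207
  t18: +32.0988
  t19: +4.3300
  t20: -1.2599
  t21: +0.1685
  t22: +1.1849
  t23: +1.9419
  t24: +0.8441
  t25: +4.4803
  t26: +6.1033
  t27: +2.2054
  t28: +14.6738
  t29: +13.7288
  t30: +25.6899
  t31: +0.7169
Σ = +250.4741 → |volume| = 250.47

Directed edges: 93 total; 9 unmatched, e.g. (-4.87,2.77,-1.09)→(4.57,6.43,0.18) → open.


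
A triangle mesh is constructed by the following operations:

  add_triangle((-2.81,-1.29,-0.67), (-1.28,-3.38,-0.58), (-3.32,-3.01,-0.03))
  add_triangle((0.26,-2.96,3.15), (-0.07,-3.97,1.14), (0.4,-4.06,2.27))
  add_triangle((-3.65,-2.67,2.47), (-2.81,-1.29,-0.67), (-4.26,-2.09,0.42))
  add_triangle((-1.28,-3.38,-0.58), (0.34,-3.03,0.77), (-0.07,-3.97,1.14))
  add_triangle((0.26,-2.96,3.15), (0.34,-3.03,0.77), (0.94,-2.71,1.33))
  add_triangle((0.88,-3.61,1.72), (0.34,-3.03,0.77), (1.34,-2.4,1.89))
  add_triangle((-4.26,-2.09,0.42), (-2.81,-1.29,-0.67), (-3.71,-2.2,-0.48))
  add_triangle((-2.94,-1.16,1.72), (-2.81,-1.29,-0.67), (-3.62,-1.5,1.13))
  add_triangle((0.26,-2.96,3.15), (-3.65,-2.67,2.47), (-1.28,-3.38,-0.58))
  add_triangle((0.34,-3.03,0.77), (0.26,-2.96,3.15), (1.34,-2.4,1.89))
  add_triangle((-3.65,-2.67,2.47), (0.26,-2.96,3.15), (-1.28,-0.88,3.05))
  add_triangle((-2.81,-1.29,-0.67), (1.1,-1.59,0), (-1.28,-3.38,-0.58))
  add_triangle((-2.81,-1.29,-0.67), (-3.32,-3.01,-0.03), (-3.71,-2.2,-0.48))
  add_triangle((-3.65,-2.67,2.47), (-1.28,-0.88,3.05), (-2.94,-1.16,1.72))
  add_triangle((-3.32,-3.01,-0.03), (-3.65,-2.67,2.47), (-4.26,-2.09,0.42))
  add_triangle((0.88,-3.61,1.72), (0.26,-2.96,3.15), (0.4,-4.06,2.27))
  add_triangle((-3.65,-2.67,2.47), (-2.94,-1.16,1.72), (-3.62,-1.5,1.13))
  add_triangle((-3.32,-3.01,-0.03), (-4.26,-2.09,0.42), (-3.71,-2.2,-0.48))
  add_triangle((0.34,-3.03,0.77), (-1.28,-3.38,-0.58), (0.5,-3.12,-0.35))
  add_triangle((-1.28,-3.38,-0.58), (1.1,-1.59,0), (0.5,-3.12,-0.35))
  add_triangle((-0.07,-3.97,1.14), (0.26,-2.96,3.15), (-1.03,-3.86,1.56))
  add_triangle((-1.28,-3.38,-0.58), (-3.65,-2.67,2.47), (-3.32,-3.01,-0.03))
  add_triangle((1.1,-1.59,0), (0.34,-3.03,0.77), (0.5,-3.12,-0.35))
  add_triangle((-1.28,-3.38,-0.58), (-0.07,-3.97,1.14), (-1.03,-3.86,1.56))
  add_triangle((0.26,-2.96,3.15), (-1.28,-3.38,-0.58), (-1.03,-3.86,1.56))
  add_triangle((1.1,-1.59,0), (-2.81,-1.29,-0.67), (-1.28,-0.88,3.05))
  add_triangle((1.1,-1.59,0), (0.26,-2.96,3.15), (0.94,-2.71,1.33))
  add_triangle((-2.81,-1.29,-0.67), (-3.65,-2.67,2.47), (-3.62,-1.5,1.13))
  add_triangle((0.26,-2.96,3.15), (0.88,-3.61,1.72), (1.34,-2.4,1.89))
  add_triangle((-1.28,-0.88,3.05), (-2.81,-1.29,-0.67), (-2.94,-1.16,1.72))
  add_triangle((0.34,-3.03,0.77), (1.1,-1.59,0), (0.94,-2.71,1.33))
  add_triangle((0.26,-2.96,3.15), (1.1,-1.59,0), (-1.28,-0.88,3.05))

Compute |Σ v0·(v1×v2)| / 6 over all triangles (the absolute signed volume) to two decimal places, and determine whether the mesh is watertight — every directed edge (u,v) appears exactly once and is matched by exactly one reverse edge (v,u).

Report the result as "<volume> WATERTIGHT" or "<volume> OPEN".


Per-triangle v0·(v1×v2)/6:
  t1: +1.1872
  t2: +0.4896
  t3: -0.4585
  t4: +0.4845
  t5: +0.7934
  t6: +0.1270
  t7: +0.3086
  t8: -0.0065
  t9: +7.7157
  t10: -1.3431
  t11: +4.2989
  t12: +0.0734
  t13: +0.1043
  t14: +1.3253
  t15: +2.2923
  t16: +0.5240
  t17: +0.6071
  t18: +0.7330
  t19: +1.0666
  t20: -0.0807
  t21: +1.5572
  t22: +2.8730
  t23: +0.5013
  t24: +1.3516
  t25: -0.8391
  t26: -3.3279
  t27: +0.1503
  t28: +1.1814
  t29: +0.9975
  t30: -0.6296
  t31: +0.4282
  t32: -0.1317
Σ = +24.3544 → |volume| = 24.35

Directed edges: 96 total; 4 unmatched, e.g. (-0.07,-3.97,1.14)→(0.4,-4.06,2.27) → open.

24.35 OPEN


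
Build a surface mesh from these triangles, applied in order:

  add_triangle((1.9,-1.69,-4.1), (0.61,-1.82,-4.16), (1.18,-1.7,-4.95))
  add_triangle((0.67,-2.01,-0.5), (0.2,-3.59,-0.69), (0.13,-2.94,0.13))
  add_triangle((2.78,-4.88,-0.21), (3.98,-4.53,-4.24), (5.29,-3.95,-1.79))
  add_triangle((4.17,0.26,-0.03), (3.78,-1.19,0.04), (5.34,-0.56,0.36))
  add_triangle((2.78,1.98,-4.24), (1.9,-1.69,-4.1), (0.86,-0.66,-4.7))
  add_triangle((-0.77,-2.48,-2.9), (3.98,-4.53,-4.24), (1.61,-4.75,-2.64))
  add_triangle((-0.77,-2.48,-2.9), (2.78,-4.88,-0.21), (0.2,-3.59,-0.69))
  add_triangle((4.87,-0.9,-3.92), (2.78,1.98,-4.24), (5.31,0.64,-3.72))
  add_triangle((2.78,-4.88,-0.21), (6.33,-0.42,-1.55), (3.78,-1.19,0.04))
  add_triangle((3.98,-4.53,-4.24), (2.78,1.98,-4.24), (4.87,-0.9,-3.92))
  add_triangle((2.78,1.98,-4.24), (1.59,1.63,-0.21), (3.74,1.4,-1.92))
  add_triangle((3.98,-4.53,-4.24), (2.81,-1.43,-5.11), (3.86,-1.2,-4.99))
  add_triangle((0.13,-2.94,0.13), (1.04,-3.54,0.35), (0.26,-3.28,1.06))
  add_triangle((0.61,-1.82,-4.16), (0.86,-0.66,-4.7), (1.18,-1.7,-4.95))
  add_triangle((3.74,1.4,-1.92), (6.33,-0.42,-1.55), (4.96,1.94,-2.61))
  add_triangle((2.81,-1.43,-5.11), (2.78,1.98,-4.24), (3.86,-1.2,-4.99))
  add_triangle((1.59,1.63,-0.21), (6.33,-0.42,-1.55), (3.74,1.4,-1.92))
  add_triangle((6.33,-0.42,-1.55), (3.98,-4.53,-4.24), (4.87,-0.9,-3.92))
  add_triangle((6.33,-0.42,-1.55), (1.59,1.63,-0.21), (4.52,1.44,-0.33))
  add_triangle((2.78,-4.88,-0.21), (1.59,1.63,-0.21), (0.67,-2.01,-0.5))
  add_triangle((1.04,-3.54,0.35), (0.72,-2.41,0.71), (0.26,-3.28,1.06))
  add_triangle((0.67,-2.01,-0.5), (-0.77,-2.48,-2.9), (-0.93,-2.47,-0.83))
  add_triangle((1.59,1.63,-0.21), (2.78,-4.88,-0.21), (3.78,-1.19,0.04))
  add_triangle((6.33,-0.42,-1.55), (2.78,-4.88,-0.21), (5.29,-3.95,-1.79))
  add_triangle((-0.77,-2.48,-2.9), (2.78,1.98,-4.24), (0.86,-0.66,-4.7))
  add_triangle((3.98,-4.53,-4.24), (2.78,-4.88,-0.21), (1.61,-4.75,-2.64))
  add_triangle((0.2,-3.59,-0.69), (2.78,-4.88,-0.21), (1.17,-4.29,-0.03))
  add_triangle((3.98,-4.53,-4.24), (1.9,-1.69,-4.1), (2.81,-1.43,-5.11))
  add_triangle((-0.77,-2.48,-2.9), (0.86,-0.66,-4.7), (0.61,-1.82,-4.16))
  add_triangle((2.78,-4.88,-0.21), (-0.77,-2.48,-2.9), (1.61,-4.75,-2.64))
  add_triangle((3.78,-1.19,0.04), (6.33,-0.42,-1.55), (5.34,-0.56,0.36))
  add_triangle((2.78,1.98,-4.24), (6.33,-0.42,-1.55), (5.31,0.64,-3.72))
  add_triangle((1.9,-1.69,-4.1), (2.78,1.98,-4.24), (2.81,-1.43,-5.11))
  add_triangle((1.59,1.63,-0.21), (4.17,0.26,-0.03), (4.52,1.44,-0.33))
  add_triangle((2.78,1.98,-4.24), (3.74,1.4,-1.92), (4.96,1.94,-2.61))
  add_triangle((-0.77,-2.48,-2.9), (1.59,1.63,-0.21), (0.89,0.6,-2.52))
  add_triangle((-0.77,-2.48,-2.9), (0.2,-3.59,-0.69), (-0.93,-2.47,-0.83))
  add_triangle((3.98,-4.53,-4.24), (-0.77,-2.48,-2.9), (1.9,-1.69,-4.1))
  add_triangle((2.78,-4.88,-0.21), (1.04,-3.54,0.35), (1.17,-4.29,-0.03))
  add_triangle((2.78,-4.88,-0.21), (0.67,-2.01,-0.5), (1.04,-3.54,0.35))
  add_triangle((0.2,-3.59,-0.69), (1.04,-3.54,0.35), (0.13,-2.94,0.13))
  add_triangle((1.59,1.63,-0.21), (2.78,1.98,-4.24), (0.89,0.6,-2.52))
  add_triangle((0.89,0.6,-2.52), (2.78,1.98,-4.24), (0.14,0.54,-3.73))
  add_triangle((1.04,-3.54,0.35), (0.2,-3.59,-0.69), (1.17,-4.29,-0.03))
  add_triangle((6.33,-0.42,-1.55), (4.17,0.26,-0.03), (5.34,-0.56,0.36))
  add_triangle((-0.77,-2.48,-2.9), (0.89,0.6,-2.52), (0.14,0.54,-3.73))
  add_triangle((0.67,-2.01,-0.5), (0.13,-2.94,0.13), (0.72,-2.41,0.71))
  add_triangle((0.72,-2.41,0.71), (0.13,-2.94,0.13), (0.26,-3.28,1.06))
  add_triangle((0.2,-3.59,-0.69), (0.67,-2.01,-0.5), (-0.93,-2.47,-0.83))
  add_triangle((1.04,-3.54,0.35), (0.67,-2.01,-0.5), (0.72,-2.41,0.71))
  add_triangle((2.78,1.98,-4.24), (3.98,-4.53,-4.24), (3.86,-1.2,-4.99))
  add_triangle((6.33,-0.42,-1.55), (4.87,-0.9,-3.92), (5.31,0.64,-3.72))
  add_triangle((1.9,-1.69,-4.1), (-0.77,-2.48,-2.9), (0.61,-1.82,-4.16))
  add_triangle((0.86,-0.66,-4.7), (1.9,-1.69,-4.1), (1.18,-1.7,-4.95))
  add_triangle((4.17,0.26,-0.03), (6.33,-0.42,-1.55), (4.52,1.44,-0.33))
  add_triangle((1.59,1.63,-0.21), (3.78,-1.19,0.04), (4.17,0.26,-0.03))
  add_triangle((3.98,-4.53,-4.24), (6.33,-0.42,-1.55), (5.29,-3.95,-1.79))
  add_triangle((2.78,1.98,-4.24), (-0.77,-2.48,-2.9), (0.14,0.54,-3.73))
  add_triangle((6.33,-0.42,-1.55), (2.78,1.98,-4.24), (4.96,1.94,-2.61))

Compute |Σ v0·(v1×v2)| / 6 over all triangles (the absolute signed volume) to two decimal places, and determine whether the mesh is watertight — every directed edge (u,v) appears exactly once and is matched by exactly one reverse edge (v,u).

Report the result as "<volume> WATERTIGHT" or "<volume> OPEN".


Per-triangle v0·(v1×v2)/6:
  t1: +0.3866
  t2: -0.2298
  t3: +8.1570
  t4: -0.3531
  t5: +4.0689
  t6: +5.1408
  t7: +3.2412
  t8: +3.7567
  t9: +4.3169
  t10: +8.2645
  t11: +2.1694
  t12: +3.4535
  t13: +0.3852
  t14: +0.3845
  t15: +0.0225
  t16: +2.9346
  t17: +2.1505
  t18: +10.2879
  t19: +1.0931
  t20: -0.9553
  t21: +0.2010
  t22: -1.2257
  t23: -0.8936
  t24: +4.2378
  t25: -0.6302
  t26: +6.3777
  t27: +0.7869
  t28: +1.7715
  t29: +1.0136
  t30: +1.8342
  t31: +1.4428
  t32: +1.7993
  t33: +0.7491
  t34: +0.1567
  t35: -0.1088
  t36: -0.8278
  t37: +1.3549
  t38: +5.7880
  t39: +0.3977
  t40: -0.5225
  t41: +0.3713
  t42: +0.2332
  t43: -0.2924
  t44: +0.1733
  t45: +1.1593
  t46: -1.3054
  t47: -0.3488
  t48: -0.2410
  t49: -0.1912
  t50: +0.0271
  t51: +0.2874
  t52: +4.3281
  t53: +1.0048
  t54: +0.6657
  t55: +1.3794
  t56: -0.1253
  t57: +10.1724
  t58: +3.9783
  t59: +5.3340
Σ = +108.9883 → |volume| = 108.99

Directed edges: 177 total; 3 unmatched, e.g. (1.59,1.63,-0.21)→(0.67,-2.01,-0.5) → open.

108.99 OPEN


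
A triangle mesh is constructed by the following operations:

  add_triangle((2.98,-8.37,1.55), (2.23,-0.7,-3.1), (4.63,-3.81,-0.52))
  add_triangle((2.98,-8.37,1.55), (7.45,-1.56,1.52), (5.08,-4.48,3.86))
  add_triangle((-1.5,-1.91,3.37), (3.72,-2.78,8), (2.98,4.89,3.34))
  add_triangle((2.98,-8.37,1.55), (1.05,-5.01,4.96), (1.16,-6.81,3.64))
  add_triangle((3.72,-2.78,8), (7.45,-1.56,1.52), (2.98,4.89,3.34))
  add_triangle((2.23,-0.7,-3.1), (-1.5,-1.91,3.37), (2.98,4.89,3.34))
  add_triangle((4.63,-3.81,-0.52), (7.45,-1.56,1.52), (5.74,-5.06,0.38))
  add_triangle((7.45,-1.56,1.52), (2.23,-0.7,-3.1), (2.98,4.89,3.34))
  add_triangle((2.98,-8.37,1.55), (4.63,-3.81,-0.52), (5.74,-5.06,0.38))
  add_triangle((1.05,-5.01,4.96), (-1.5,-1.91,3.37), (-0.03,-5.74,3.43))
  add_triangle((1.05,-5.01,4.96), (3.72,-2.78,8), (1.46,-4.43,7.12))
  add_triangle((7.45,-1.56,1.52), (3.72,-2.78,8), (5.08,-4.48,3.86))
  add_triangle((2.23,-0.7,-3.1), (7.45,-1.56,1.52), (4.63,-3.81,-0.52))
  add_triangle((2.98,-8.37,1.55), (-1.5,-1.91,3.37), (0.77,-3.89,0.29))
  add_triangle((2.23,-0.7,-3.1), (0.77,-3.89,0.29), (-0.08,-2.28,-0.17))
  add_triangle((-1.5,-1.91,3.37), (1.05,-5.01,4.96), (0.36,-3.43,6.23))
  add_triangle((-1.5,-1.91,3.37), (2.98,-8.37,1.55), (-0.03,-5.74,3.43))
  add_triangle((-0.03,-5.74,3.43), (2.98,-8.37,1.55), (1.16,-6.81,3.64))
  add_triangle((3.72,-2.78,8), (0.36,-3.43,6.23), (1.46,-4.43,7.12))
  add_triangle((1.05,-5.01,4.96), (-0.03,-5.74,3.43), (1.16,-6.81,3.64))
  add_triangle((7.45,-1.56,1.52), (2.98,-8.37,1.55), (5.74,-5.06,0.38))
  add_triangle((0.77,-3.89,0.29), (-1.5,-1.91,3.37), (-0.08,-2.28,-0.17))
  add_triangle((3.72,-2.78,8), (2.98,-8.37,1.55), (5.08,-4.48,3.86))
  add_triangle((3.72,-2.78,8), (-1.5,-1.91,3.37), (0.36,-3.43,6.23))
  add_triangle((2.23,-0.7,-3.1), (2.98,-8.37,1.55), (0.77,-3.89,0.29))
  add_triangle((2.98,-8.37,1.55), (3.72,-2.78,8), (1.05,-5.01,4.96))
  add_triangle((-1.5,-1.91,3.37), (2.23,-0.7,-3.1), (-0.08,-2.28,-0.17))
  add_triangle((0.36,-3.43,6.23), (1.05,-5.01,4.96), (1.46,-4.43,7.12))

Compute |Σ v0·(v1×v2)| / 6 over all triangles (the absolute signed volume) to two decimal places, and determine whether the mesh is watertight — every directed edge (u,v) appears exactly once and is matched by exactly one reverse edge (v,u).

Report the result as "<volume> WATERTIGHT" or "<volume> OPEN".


Per-triangle v0·(v1×v2)/6:
  t1: +11.3618
  t2: +23.1609
  t3: +23.3377
  t4: +4.6783
  t5: +56.3640
  t6: -9.4030
  t7: +4.2261
  t8: +23.5488
  t9: +4.1897
  t10: +5.0973
  t11: +4.8336
  t12: +23.7000
  t13: +12.1144
  t14: +3.8964
  t15: +1.5468
  t16: +4.0540
  t17: -1.5268
  t18: +2.7058
  t19: +3.4938
  t20: +2.6910
  t21: +12.1215
  t22: +1.5258
  t23: +24.8478
  t24: +2.6739
  t25: +3.9598
  t26: +23.0189
  t27: -1.3496
  t28: +2.0773
Σ = +272.9460 → |volume| = 272.95

Directed edges: 84 total, each appears once with its reverse present → watertight.

272.95 WATERTIGHT


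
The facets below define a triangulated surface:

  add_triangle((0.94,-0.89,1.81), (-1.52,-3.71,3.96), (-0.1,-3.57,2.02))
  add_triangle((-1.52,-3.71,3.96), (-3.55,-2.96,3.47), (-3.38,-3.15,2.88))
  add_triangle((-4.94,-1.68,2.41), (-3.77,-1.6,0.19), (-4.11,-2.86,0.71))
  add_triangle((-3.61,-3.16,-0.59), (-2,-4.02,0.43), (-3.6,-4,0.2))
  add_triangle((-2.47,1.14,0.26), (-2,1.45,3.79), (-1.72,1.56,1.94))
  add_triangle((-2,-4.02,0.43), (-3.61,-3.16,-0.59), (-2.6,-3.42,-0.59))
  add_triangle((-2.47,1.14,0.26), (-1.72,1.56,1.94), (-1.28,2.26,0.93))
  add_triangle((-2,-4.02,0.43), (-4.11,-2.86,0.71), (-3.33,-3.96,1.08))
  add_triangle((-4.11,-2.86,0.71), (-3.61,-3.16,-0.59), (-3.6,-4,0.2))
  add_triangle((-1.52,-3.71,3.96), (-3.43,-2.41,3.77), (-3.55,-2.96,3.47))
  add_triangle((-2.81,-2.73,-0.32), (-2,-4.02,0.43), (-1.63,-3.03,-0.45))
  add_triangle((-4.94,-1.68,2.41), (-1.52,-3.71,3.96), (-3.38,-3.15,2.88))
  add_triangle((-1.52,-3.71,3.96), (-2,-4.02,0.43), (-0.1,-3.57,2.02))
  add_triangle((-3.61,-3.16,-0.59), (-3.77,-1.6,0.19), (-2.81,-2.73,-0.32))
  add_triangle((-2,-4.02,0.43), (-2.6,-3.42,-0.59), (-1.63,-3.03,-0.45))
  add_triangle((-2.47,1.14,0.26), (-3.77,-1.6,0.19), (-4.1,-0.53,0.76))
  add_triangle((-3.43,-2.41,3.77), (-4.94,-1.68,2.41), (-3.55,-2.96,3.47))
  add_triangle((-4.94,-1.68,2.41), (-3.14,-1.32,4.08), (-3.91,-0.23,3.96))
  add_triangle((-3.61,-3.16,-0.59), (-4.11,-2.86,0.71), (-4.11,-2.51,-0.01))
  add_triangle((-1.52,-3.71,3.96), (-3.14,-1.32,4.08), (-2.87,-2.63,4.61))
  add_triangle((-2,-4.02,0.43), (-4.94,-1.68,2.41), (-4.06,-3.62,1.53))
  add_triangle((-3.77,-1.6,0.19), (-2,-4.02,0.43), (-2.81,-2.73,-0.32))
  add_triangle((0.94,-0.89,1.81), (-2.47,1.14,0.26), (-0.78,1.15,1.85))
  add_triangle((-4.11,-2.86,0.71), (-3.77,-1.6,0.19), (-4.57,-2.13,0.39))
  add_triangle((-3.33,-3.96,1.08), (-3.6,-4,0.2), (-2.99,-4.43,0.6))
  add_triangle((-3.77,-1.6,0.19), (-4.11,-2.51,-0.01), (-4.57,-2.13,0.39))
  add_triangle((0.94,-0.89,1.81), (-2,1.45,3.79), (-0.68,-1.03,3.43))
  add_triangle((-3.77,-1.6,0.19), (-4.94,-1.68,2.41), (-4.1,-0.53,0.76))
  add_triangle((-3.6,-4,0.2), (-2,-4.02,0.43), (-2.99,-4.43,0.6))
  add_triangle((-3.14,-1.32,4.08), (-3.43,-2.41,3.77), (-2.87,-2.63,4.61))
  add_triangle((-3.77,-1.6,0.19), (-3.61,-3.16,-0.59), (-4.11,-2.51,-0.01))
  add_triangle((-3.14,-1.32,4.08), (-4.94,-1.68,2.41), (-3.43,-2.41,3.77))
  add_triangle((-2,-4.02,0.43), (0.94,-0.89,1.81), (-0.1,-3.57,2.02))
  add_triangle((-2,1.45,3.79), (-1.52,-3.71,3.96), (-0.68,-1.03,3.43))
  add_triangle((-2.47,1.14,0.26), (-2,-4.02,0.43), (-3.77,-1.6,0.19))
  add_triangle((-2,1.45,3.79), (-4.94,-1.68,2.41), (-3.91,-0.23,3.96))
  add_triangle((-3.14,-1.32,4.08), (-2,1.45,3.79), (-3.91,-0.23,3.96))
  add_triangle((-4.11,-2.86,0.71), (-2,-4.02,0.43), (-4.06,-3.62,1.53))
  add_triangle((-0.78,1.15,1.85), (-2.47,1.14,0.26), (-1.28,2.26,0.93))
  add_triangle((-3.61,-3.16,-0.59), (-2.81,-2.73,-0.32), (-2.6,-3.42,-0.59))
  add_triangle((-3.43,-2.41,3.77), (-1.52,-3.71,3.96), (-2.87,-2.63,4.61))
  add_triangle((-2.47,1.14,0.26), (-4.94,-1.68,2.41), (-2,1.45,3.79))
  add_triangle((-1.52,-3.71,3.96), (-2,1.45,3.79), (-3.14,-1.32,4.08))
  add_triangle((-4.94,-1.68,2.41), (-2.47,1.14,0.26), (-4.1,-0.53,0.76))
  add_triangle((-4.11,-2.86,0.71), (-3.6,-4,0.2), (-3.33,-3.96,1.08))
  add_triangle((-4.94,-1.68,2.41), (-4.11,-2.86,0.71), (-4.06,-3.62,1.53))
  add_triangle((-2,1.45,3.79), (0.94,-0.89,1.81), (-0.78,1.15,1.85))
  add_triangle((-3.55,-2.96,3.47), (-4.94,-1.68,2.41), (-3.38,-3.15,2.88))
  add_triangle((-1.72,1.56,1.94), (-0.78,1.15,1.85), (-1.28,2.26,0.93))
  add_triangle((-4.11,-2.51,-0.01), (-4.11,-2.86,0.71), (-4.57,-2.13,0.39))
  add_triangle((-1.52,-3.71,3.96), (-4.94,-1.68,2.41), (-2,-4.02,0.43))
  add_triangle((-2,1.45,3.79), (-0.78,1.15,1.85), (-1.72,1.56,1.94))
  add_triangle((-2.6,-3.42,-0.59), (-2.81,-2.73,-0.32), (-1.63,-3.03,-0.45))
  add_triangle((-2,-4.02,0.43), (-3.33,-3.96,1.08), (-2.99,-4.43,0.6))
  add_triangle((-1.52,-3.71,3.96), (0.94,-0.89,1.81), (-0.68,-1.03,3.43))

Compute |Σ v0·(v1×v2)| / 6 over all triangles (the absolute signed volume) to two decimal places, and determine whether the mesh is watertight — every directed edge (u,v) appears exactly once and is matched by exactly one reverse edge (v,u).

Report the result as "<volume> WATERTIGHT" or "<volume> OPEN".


Per-triangle v0·(v1×v2)/6:
  t1: +2.1691
  t2: +1.0982
  t3: +1.6466
  t4: +0.6899
  t5: +0.7474
  t6: +0.7464
  t7: +0.9579
  t8: -0.8136
  t9: +1.0555
  t10: +1.2618
  t11: -0.7027
  t12: -2.0647
  t13: +3.6439
  t14: -0.2735
  t15: +0.3875
  t16: +0.6578
  t17: +1.2461
  t18: +2.7333
  t19: +0.6105
  t20: +0.0631
  t21: +0.2332
  t22: -1.2378
  t23: -0.9528
  t24: -0.0518
  t25: +0.5272
  t26: +0.1028
  t27: +1.6744
  t28: +1.4982
  t29: +0.2561
  t30: +0.9579
  t31: +0.1493
  t32: +2.1736
  t33: -0.4080
  t34: +2.8867
  t35: -0.7227
  t36: +1.0516
  t37: +2.2246
  t38: +1.4458
  t39: -0.9562
  t40: -0.1227
  t41: +1.3955
  t42: +6.2452
  t43: +4.2942
  t44: +1.3493
  t45: +0.9916
  t46: +1.8451
  t47: +0.7256
  t48: +1.0864
  t49: +0.3709
  t50: +0.4221
  t51: +10.2848
  t52: +0.2959
  t53: -0.0884
  t54: +0.2308
  t55: +2.0173
Σ = +58.0558 → |volume| = 58.06

Directed edges: 165 total; 3 unmatched, e.g. (0.94,-0.89,1.81)→(-2.47,1.14,0.26) → open.

58.06 OPEN


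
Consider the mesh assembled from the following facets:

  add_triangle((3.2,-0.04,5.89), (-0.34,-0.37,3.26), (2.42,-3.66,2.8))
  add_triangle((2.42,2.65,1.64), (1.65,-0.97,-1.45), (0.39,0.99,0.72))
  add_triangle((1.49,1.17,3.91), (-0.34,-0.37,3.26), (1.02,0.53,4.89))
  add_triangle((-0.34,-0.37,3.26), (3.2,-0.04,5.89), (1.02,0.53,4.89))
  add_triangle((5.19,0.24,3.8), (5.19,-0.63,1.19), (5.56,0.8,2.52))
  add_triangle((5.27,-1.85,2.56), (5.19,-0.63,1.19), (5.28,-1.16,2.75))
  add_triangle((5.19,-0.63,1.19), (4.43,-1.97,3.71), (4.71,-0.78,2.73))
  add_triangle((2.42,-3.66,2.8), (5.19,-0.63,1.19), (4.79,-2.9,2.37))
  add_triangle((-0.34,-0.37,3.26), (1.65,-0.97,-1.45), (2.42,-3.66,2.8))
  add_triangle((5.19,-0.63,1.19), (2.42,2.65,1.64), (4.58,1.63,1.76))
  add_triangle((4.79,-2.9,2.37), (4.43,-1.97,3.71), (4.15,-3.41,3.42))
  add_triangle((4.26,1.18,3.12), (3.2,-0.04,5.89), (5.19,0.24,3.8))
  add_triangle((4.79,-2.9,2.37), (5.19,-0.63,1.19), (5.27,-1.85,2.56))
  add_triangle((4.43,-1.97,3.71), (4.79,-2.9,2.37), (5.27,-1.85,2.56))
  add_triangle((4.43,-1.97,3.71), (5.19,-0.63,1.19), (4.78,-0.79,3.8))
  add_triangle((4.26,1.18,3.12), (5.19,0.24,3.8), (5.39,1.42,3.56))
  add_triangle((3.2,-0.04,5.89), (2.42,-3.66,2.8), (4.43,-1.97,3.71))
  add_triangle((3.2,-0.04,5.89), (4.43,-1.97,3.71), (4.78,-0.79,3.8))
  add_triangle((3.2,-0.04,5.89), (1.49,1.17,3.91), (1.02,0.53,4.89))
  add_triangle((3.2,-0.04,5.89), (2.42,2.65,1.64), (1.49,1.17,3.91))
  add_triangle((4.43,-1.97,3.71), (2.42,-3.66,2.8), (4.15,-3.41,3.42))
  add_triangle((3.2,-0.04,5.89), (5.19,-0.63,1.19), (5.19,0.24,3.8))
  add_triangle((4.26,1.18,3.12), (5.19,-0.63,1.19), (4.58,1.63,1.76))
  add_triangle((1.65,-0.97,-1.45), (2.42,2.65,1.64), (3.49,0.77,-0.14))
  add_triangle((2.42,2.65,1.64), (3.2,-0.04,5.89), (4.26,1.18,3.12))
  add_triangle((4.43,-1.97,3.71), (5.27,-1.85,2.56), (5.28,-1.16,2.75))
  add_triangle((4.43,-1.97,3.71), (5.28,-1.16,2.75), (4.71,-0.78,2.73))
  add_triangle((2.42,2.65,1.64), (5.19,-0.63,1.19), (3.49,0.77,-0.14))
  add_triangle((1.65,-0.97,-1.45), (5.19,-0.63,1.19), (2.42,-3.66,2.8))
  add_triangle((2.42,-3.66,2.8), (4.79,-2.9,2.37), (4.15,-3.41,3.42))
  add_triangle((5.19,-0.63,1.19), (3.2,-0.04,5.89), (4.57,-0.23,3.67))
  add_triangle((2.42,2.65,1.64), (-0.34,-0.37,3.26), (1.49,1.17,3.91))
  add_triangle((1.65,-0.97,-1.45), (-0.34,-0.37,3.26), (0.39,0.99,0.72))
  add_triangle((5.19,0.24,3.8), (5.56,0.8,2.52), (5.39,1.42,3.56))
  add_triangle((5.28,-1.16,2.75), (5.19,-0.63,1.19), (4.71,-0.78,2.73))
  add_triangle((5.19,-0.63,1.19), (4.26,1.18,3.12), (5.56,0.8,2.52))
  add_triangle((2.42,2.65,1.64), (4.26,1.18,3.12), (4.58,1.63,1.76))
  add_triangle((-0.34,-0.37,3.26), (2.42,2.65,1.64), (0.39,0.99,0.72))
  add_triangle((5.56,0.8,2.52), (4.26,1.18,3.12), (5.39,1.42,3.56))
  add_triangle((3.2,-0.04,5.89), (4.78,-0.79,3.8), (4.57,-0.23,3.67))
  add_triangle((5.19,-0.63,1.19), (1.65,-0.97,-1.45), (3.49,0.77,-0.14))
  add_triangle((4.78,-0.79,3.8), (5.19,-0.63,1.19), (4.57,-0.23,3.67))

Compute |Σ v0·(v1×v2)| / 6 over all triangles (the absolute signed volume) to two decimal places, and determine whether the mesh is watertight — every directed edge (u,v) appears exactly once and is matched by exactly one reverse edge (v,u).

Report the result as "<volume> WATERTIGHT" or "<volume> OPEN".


69.33 WATERTIGHT

Per-triangle v0·(v1×v2)/6:
  t1: +7.8526
  t2: +0.0727
  t3: +0.2227
  t4: +1.7261
  t5: +2.3928
  t6: +1.0047
  t7: -1.5589
  t8: -0.7997
  t9: -1.0498
  t10: -0.2442
  t11: +1.8646
  t12: +3.0162
  t13: +1.3795
  t14: +1.6518
  t15: +2.8611
  t16: +0.3295
  t17: +6.9137
  t18: +3.3730
  t19: +1.5718
  t20: +3.4529
  t21: +0.9992
  t22: +3.0937
  t23: +3.0105
  t24: +0.3553
  t25: +4.8975
  t26: +1.0165
  t27: +0.5573
  t28: +3.5145
  t29: +6.8185
  t30: +1.2464
  t31: -0.6581
  t32: +0.6526
  t33: -1.1594
  t34: +1.3891
  t35: +0.4636
  t36: -0.9064
  t37: +2.2070
  t38: +0.7921
  t39: -0.1232
  t40: +1.3859
  t41: +2.5137
  t42: +1.2353
Σ = +69.3348 → |volume| = 69.33

Directed edges: 126 total, each appears once with its reverse present → watertight.


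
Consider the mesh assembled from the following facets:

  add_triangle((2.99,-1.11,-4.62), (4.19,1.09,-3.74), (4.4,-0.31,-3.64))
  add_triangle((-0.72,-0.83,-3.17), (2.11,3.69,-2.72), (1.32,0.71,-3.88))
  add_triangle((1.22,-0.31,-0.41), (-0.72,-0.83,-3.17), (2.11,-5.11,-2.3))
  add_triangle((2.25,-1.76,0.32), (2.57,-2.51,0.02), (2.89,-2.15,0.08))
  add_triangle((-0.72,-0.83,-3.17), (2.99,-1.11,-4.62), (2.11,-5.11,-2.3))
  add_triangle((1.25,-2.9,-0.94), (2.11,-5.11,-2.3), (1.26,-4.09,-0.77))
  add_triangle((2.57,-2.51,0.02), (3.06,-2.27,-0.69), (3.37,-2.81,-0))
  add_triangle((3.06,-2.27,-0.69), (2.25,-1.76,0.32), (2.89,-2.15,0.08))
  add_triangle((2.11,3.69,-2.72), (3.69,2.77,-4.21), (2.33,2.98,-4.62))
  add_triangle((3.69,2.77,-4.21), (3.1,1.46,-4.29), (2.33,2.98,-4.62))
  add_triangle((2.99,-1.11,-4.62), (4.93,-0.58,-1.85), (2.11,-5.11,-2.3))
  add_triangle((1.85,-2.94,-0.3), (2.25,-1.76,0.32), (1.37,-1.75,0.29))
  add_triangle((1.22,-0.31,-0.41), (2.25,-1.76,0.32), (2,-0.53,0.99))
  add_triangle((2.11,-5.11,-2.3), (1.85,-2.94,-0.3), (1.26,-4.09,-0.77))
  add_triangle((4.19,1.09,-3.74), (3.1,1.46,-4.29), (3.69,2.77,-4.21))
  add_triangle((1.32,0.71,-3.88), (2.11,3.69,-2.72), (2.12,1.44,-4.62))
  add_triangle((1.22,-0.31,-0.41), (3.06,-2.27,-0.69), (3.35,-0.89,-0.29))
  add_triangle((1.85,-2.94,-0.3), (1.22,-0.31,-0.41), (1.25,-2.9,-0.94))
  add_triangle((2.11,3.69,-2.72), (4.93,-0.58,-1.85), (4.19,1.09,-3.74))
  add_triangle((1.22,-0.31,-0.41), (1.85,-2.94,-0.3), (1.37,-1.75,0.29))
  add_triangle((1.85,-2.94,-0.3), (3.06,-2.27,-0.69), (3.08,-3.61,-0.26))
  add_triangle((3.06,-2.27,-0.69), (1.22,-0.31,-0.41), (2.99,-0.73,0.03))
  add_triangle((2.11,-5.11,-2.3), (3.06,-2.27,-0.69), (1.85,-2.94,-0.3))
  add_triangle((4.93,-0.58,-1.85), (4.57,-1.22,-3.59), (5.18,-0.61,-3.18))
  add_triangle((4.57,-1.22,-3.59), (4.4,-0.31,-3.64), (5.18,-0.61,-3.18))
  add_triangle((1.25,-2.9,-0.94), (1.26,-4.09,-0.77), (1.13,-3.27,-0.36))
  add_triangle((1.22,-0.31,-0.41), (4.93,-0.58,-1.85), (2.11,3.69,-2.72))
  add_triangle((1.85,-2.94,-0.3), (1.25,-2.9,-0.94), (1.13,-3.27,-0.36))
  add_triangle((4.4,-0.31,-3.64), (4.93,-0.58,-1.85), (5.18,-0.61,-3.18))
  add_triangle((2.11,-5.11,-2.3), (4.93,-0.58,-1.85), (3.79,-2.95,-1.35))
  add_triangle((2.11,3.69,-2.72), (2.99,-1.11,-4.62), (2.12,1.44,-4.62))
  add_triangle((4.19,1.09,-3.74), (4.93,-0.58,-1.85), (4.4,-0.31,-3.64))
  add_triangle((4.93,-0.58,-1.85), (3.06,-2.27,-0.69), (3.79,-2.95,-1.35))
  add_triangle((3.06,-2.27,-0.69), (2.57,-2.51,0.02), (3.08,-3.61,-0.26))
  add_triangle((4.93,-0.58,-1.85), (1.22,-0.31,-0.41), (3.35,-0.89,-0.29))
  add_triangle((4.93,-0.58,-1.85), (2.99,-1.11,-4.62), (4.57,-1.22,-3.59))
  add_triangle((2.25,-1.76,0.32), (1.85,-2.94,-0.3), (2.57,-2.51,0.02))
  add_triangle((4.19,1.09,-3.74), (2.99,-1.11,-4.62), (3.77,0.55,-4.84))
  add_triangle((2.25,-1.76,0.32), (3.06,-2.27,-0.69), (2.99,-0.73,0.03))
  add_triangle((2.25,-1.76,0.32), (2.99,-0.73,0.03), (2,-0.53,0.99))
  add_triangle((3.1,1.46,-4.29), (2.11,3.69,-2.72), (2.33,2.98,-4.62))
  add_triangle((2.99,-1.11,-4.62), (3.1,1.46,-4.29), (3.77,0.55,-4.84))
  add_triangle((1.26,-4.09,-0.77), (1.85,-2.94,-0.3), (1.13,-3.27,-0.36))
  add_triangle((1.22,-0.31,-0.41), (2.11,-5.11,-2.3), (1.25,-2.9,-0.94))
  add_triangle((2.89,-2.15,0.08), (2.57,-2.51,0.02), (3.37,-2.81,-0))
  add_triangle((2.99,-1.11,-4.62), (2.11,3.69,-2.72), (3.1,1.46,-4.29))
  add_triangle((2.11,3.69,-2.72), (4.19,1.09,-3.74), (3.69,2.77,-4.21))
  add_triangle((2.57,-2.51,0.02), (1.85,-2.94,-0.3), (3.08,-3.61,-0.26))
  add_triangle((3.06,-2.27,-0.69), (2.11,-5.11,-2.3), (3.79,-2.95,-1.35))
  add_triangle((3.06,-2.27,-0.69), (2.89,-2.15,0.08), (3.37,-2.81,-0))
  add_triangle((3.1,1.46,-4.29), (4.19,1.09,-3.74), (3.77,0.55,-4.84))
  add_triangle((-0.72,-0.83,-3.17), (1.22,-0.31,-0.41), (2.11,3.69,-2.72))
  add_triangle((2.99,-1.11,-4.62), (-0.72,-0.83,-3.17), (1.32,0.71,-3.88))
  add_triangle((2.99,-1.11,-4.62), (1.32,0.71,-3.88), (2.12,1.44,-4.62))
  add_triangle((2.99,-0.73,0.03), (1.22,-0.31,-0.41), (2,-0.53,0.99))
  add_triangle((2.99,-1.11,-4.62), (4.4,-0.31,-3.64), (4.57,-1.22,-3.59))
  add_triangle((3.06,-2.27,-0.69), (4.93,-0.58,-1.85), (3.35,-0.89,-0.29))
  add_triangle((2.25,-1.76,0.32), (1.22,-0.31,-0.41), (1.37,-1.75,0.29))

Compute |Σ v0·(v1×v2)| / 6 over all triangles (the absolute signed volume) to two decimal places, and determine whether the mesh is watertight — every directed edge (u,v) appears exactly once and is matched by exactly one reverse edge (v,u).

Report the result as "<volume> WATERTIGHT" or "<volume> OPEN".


Per-triangle v0·(v1×v2)/6:
  t1: +2.3609
  t2: +2.6324
  t3: -2.8455
  t4: +0.0764
  t5: +9.7587
  t6: -0.1813
  t7: +0.1391
  t8: -0.0313
  t9: +2.3041
  t10: +1.6162
  t11: +13.0340
  t12: +0.1965
  t13: -0.3968
  t14: +0.9538
  t15: +1.5068
  t16: +0.6763
  t17: -0.2510
  t18: -0.4300
  t19: +4.5065
  t20: -0.2852
  t21: +0.2682
  t22: +0.3161
  t23: +1.6702
  t24: +0.6922
  t25: +0.6936
  t26: -0.0951
  t27: -0.1090
  t28: -0.2854
  t29: +0.2119
  t30: +3.3917
  t31: +3.5963
  t32: +2.2170
  t33: +0.8296
  t34: +0.2714
  t35: -0.1128
  t36: -0.7930
  t37: +0.0879
  t38: +1.3575
  t39: +0.6605
  t40: +0.5790
  t41: -2.1386
  t42: +0.7961
  t43: +0.1434
  t44: -0.3518
  t45: +0.0194
  t46: +0.4116
  t47: +0.9524
  t48: +0.0568
  t49: +0.7668
  t50: +0.1133
  t51: +1.1312
  t52: -3.3461
  t53: +3.5674
  t54: +1.2386
  t55: -0.0146
  t56: +1.5393
  t57: +1.3310
  t58: -0.1254
Σ = +56.8790 → |volume| = 56.88

Directed edges: 174 total, each appears once with its reverse present → watertight.

56.88 WATERTIGHT


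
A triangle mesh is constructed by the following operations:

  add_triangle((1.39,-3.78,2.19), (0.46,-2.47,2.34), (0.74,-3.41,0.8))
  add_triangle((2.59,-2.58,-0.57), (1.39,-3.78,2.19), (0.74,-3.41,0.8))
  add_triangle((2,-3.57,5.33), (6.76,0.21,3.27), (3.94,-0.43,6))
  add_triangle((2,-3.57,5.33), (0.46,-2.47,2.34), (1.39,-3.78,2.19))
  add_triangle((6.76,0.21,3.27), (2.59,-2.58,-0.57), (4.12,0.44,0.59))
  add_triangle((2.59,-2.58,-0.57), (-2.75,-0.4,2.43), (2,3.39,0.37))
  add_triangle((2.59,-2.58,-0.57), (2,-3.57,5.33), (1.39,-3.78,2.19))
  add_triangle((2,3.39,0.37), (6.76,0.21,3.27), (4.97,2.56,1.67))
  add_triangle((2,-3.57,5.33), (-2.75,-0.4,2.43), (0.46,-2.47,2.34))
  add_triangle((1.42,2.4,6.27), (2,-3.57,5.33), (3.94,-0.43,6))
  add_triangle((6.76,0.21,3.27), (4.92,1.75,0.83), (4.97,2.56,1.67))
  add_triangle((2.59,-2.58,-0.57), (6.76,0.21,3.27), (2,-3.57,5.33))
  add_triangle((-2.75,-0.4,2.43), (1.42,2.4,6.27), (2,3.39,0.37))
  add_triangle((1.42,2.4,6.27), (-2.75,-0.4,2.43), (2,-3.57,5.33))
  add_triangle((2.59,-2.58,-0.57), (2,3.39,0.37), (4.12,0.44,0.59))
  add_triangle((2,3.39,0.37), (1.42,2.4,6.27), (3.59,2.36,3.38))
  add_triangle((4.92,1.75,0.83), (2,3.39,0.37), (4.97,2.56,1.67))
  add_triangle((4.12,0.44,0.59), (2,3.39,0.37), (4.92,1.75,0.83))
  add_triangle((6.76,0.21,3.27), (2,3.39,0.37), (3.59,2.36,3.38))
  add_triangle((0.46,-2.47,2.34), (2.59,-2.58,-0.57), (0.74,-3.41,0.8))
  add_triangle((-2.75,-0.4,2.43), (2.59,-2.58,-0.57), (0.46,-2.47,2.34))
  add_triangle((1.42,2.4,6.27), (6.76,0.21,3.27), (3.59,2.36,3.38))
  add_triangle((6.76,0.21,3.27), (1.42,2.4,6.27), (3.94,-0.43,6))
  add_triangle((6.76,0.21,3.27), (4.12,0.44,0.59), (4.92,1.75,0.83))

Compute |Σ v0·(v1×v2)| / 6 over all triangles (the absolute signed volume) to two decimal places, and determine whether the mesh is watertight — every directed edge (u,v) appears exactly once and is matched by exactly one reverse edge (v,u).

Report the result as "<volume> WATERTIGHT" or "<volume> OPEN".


Per-triangle v0·(v1×v2)/6:
  t1: +0.6263
  t2: +1.8841
  t3: +14.0388
  t4: +1.3147
  t5: +4.8461
  t6: -5.3375
  t7: +4.2665
  t8: +1.1332
  t9: +3.3922
  t10: +12.8732
  t11: +2.8798
  t12: +20.5360
  t13: +8.5396
  t14: +20.4508
  t15: +1.8883
  t16: +7.4529
  t17: +1.8053
  t18: +0.2033
  t19: +7.6754
  t20: -1.9805
  t21: +1.7236
  t22: +9.7815
  t23: +14.3417
  t24: +1.9797
Σ = +136.3151 → |volume| = 136.32

Directed edges: 72 total, each appears once with its reverse present → watertight.

136.32 WATERTIGHT


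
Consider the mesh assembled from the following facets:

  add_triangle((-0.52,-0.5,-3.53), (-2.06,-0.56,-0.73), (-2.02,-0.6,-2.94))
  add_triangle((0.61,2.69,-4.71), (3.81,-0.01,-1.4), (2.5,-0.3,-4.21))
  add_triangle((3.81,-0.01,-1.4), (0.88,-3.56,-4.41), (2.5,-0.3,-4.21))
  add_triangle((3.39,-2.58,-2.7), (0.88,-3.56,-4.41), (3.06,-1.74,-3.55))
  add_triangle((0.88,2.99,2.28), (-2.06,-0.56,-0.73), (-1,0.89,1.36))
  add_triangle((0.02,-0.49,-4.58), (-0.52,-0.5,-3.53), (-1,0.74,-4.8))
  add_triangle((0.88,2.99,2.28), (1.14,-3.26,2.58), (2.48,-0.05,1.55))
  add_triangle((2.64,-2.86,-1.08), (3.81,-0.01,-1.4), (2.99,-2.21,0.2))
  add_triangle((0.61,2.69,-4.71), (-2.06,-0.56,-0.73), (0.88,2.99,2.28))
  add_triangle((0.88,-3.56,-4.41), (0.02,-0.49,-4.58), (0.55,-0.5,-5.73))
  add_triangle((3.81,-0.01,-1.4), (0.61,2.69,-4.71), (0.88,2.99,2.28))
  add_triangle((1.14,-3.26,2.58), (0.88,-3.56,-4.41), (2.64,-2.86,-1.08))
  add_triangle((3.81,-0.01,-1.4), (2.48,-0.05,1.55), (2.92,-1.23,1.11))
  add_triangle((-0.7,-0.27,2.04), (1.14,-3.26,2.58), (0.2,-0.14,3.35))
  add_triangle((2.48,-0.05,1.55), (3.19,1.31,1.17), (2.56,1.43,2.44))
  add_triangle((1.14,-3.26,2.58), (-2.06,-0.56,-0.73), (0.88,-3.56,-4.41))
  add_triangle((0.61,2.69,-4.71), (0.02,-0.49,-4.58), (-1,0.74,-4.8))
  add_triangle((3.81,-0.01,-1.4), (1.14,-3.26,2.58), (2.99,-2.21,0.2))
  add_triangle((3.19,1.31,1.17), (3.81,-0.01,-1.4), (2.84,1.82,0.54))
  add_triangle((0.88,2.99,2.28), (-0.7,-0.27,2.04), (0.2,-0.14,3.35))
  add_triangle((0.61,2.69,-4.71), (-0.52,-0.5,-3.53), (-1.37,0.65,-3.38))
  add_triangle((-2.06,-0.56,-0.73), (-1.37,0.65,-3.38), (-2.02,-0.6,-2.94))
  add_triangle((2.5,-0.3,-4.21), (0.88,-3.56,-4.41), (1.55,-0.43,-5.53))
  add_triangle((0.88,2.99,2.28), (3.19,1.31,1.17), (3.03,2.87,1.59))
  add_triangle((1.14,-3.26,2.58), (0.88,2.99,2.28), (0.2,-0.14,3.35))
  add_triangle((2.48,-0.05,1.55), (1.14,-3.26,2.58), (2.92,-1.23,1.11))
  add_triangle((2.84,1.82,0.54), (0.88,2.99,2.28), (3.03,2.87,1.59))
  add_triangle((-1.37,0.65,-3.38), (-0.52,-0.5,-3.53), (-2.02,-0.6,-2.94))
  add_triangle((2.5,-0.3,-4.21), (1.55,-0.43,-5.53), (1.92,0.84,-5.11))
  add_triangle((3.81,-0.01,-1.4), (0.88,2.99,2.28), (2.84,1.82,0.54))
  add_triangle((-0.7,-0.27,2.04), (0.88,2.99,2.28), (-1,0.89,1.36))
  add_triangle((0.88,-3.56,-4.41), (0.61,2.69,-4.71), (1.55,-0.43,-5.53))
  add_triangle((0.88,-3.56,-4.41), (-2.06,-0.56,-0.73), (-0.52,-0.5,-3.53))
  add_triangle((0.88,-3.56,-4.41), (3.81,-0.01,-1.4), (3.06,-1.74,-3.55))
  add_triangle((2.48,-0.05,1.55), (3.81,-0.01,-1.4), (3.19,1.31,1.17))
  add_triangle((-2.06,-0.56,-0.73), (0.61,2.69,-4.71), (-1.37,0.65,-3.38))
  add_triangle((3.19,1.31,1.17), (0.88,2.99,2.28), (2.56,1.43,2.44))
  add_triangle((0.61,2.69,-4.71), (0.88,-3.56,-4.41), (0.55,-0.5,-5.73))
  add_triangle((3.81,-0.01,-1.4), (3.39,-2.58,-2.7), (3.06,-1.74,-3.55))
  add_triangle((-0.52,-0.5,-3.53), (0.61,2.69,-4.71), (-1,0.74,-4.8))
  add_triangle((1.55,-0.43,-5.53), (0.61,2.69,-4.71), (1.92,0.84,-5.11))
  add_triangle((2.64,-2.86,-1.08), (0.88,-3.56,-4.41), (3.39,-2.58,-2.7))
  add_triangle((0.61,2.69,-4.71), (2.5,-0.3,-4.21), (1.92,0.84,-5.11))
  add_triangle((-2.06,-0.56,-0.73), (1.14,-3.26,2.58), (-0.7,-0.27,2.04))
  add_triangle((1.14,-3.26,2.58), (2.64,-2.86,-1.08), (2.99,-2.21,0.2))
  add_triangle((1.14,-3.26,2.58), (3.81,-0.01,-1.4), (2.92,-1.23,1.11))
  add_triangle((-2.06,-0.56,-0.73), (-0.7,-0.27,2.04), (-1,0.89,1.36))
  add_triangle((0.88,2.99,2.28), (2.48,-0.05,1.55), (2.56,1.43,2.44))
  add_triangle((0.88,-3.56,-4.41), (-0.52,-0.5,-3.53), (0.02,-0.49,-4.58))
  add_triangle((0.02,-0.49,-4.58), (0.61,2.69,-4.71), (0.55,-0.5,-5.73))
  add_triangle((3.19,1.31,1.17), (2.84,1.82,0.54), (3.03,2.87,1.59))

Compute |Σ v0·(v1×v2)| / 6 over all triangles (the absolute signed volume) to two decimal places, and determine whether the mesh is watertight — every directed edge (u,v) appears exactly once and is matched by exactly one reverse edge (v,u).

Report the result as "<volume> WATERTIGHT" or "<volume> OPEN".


Per-triangle v0·(v1×v2)/6:
  t1: +0.2154
  t2: +6.4614
  t3: +6.6742
  t4: +3.0513
  t5: +0.8340
  t6: +0.6077
  t7: +4.6364
  t8: +2.5065
  t9: +6.3581
  t10: +1.3118
  t11: +12.9732
  t12: +7.1025
  t13: +1.8501
  t14: +1.5480
  t15: +0.9816
  t16: +8.6258
  t17: +3.0531
  t18: +1.5076
  t19: +1.3922
  t20: +1.3389
  t21: +2.5883
  t22: +0.8313
  t23: +3.9049
  t24: +1.0227
  t25: +3.0077
  t26: +1.8606
  t27: +0.2360
  t28: +1.1480
  t29: +1.4930
  t30: -0.0121
  t31: +1.2017
  t32: +3.1087
  t33: +3.7828
  t34: -0.9852
  t35: +2.1252
  t36: +0.7792
  t37: +1.7037
  t38: +1.8313
  t39: +2.3607
  t40: -1.6677
  t41: +2.1837
  t42: +3.4530
  t43: +0.5182
  t44: +2.7448
  t45: +2.6476
  t46: +2.1871
  t47: +0.9596
  t48: +0.0152
  t49: +1.3425
  t50: +1.2290
  t51: +0.6000
Σ = +121.2315 → |volume| = 121.23

Directed edges: 153 total; 3 unmatched, e.g. (2.64,-2.86,-1.08)→(3.81,-0.01,-1.4) → open.

121.23 OPEN
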